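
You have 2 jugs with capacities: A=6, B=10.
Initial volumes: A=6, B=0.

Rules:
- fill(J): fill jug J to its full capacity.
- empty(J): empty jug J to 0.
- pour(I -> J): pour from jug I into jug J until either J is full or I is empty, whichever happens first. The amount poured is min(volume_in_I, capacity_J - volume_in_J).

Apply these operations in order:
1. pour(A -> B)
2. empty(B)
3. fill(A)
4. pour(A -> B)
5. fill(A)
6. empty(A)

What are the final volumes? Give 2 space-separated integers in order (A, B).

Answer: 0 6

Derivation:
Step 1: pour(A -> B) -> (A=0 B=6)
Step 2: empty(B) -> (A=0 B=0)
Step 3: fill(A) -> (A=6 B=0)
Step 4: pour(A -> B) -> (A=0 B=6)
Step 5: fill(A) -> (A=6 B=6)
Step 6: empty(A) -> (A=0 B=6)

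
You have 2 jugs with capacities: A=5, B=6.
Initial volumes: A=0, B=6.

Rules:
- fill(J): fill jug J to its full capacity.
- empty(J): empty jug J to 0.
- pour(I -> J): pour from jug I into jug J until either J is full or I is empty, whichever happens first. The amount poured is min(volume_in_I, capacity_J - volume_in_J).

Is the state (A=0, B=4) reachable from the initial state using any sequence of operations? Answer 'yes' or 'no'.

BFS from (A=0, B=6):
  1. fill(A) -> (A=5 B=6)
  2. empty(B) -> (A=5 B=0)
  3. pour(A -> B) -> (A=0 B=5)
  4. fill(A) -> (A=5 B=5)
  5. pour(A -> B) -> (A=4 B=6)
  6. empty(B) -> (A=4 B=0)
  7. pour(A -> B) -> (A=0 B=4)
Target reached → yes.

Answer: yes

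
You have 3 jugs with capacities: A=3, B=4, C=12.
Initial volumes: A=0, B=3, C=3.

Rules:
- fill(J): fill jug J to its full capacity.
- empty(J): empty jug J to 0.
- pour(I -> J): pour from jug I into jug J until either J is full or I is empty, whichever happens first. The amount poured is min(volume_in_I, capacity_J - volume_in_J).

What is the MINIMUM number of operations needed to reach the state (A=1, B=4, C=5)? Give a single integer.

Answer: 5

Derivation:
BFS from (A=0, B=3, C=3). One shortest path:
  1. pour(C -> B) -> (A=0 B=4 C=2)
  2. pour(B -> A) -> (A=3 B=1 C=2)
  3. pour(A -> C) -> (A=0 B=1 C=5)
  4. pour(B -> A) -> (A=1 B=0 C=5)
  5. fill(B) -> (A=1 B=4 C=5)
Reached target in 5 moves.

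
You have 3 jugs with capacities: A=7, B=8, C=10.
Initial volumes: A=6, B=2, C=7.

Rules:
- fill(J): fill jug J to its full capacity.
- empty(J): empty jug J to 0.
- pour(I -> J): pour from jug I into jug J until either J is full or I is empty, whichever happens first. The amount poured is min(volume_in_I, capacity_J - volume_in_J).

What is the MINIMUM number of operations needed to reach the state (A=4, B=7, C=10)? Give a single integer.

Answer: 3

Derivation:
BFS from (A=6, B=2, C=7). One shortest path:
  1. fill(B) -> (A=6 B=8 C=7)
  2. pour(B -> A) -> (A=7 B=7 C=7)
  3. pour(A -> C) -> (A=4 B=7 C=10)
Reached target in 3 moves.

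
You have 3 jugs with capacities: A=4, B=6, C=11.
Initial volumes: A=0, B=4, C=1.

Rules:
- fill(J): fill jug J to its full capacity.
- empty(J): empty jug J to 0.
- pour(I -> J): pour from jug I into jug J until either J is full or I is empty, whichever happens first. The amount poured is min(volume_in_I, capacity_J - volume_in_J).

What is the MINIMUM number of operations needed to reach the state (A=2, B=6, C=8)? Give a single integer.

BFS from (A=0, B=4, C=1). One shortest path:
  1. pour(C -> A) -> (A=1 B=4 C=0)
  2. fill(C) -> (A=1 B=4 C=11)
  3. pour(C -> A) -> (A=4 B=4 C=8)
  4. pour(A -> B) -> (A=2 B=6 C=8)
Reached target in 4 moves.

Answer: 4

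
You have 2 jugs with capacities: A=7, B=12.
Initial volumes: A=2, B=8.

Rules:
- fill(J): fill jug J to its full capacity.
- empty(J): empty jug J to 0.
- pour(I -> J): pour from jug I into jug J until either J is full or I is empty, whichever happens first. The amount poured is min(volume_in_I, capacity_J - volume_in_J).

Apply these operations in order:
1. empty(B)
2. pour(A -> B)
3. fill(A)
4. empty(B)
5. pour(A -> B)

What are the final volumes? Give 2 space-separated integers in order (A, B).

Step 1: empty(B) -> (A=2 B=0)
Step 2: pour(A -> B) -> (A=0 B=2)
Step 3: fill(A) -> (A=7 B=2)
Step 4: empty(B) -> (A=7 B=0)
Step 5: pour(A -> B) -> (A=0 B=7)

Answer: 0 7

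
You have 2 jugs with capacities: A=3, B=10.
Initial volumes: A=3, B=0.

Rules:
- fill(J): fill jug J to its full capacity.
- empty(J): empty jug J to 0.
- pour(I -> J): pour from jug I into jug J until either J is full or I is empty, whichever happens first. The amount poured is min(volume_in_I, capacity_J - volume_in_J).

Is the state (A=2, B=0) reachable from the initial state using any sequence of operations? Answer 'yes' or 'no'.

BFS from (A=3, B=0):
  1. pour(A -> B) -> (A=0 B=3)
  2. fill(A) -> (A=3 B=3)
  3. pour(A -> B) -> (A=0 B=6)
  4. fill(A) -> (A=3 B=6)
  5. pour(A -> B) -> (A=0 B=9)
  6. fill(A) -> (A=3 B=9)
  7. pour(A -> B) -> (A=2 B=10)
  8. empty(B) -> (A=2 B=0)
Target reached → yes.

Answer: yes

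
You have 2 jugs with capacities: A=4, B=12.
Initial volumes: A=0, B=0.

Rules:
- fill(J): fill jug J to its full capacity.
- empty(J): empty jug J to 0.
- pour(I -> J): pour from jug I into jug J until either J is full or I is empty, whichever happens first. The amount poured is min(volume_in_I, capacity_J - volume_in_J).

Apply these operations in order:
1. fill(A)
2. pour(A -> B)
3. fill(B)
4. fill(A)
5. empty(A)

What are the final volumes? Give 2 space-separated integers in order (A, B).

Answer: 0 12

Derivation:
Step 1: fill(A) -> (A=4 B=0)
Step 2: pour(A -> B) -> (A=0 B=4)
Step 3: fill(B) -> (A=0 B=12)
Step 4: fill(A) -> (A=4 B=12)
Step 5: empty(A) -> (A=0 B=12)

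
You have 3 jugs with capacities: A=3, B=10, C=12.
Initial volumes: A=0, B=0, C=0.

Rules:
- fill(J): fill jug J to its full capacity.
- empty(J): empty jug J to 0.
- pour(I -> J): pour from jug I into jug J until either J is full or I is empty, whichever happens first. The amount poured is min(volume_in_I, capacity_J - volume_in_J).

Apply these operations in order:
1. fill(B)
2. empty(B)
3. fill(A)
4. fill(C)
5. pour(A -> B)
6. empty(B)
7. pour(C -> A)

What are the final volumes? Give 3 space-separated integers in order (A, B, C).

Answer: 3 0 9

Derivation:
Step 1: fill(B) -> (A=0 B=10 C=0)
Step 2: empty(B) -> (A=0 B=0 C=0)
Step 3: fill(A) -> (A=3 B=0 C=0)
Step 4: fill(C) -> (A=3 B=0 C=12)
Step 5: pour(A -> B) -> (A=0 B=3 C=12)
Step 6: empty(B) -> (A=0 B=0 C=12)
Step 7: pour(C -> A) -> (A=3 B=0 C=9)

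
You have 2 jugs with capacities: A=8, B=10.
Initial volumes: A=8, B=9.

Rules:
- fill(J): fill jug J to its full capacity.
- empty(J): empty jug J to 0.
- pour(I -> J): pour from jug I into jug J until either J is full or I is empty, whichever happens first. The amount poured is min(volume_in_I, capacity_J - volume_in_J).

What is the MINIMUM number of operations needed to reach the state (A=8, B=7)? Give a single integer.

Answer: 4

Derivation:
BFS from (A=8, B=9). One shortest path:
  1. pour(A -> B) -> (A=7 B=10)
  2. empty(B) -> (A=7 B=0)
  3. pour(A -> B) -> (A=0 B=7)
  4. fill(A) -> (A=8 B=7)
Reached target in 4 moves.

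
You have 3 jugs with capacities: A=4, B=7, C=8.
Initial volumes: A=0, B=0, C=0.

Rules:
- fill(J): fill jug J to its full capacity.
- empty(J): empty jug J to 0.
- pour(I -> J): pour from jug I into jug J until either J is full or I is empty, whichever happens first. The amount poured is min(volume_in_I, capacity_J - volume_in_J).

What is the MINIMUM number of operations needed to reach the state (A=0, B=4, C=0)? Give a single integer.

BFS from (A=0, B=0, C=0). One shortest path:
  1. fill(A) -> (A=4 B=0 C=0)
  2. pour(A -> B) -> (A=0 B=4 C=0)
Reached target in 2 moves.

Answer: 2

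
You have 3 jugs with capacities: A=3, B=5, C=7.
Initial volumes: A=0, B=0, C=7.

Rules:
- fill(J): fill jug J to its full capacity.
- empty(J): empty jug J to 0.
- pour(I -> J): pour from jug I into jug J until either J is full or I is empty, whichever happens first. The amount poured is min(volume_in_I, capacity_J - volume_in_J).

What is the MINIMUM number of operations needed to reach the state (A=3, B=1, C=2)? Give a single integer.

Answer: 8

Derivation:
BFS from (A=0, B=0, C=7). One shortest path:
  1. fill(A) -> (A=3 B=0 C=7)
  2. empty(C) -> (A=3 B=0 C=0)
  3. pour(A -> B) -> (A=0 B=3 C=0)
  4. fill(A) -> (A=3 B=3 C=0)
  5. pour(A -> B) -> (A=1 B=5 C=0)
  6. pour(B -> C) -> (A=1 B=0 C=5)
  7. pour(A -> B) -> (A=0 B=1 C=5)
  8. pour(C -> A) -> (A=3 B=1 C=2)
Reached target in 8 moves.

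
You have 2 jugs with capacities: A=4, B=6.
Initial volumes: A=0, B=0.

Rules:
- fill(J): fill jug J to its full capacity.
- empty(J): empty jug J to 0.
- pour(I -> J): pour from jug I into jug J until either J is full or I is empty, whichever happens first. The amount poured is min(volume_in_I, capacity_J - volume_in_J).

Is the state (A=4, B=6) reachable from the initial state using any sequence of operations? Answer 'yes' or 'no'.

BFS from (A=0, B=0):
  1. fill(A) -> (A=4 B=0)
  2. fill(B) -> (A=4 B=6)
Target reached → yes.

Answer: yes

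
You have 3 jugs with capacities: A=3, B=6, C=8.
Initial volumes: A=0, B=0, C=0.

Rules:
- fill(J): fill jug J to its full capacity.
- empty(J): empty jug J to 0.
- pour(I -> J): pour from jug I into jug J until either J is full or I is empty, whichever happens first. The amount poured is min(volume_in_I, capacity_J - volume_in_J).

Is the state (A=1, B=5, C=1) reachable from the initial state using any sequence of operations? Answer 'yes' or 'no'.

Answer: no

Derivation:
BFS explored all 182 reachable states.
Reachable set includes: (0,0,0), (0,0,1), (0,0,2), (0,0,3), (0,0,4), (0,0,5), (0,0,6), (0,0,7), (0,0,8), (0,1,0), (0,1,1), (0,1,2) ...
Target (A=1, B=5, C=1) not in reachable set → no.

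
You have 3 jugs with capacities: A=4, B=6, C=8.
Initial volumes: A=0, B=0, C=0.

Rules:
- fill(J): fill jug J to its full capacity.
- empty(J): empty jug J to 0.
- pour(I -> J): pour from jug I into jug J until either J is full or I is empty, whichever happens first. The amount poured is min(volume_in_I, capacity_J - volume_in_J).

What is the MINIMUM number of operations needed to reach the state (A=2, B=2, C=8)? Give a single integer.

BFS from (A=0, B=0, C=0). One shortest path:
  1. fill(B) -> (A=0 B=6 C=0)
  2. pour(B -> C) -> (A=0 B=0 C=6)
  3. fill(B) -> (A=0 B=6 C=6)
  4. pour(B -> A) -> (A=4 B=2 C=6)
  5. pour(A -> C) -> (A=2 B=2 C=8)
Reached target in 5 moves.

Answer: 5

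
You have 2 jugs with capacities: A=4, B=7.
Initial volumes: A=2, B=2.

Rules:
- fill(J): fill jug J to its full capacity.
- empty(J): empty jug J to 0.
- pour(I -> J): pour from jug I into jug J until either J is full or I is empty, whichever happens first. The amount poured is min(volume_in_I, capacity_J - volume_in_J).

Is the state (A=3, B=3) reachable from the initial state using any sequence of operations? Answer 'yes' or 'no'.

Answer: no

Derivation:
BFS explored all 23 reachable states.
Reachable set includes: (0,0), (0,1), (0,2), (0,3), (0,4), (0,5), (0,6), (0,7), (1,0), (1,7), (2,0), (2,2) ...
Target (A=3, B=3) not in reachable set → no.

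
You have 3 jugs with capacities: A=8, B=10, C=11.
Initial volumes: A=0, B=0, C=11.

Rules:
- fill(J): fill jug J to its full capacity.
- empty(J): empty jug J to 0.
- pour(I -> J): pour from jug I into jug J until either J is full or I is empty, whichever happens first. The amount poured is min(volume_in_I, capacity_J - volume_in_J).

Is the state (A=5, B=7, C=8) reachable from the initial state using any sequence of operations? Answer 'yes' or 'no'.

Answer: no

Derivation:
BFS explored all 558 reachable states.
Reachable set includes: (0,0,0), (0,0,1), (0,0,2), (0,0,3), (0,0,4), (0,0,5), (0,0,6), (0,0,7), (0,0,8), (0,0,9), (0,0,10), (0,0,11) ...
Target (A=5, B=7, C=8) not in reachable set → no.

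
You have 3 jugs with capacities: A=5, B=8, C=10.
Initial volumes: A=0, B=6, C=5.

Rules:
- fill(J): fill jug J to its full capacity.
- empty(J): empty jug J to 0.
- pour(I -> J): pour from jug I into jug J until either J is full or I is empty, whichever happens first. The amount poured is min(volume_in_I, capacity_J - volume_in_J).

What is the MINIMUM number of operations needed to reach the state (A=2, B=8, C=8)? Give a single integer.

BFS from (A=0, B=6, C=5). One shortest path:
  1. fill(A) -> (A=5 B=6 C=5)
  2. empty(B) -> (A=5 B=0 C=5)
  3. pour(C -> B) -> (A=5 B=5 C=0)
  4. pour(A -> B) -> (A=2 B=8 C=0)
  5. pour(B -> C) -> (A=2 B=0 C=8)
  6. fill(B) -> (A=2 B=8 C=8)
Reached target in 6 moves.

Answer: 6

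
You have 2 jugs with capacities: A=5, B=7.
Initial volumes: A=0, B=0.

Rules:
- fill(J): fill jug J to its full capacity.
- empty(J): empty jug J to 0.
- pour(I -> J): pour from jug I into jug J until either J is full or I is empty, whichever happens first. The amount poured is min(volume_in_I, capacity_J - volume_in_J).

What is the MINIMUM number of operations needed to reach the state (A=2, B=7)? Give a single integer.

BFS from (A=0, B=0). One shortest path:
  1. fill(B) -> (A=0 B=7)
  2. pour(B -> A) -> (A=5 B=2)
  3. empty(A) -> (A=0 B=2)
  4. pour(B -> A) -> (A=2 B=0)
  5. fill(B) -> (A=2 B=7)
Reached target in 5 moves.

Answer: 5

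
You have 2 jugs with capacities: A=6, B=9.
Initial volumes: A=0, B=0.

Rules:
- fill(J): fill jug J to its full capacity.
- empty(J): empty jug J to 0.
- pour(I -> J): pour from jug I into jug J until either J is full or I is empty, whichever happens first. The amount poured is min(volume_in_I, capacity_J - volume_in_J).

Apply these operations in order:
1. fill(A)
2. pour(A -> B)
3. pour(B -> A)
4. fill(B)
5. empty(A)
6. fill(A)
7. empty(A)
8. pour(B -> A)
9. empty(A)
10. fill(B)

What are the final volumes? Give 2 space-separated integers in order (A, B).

Answer: 0 9

Derivation:
Step 1: fill(A) -> (A=6 B=0)
Step 2: pour(A -> B) -> (A=0 B=6)
Step 3: pour(B -> A) -> (A=6 B=0)
Step 4: fill(B) -> (A=6 B=9)
Step 5: empty(A) -> (A=0 B=9)
Step 6: fill(A) -> (A=6 B=9)
Step 7: empty(A) -> (A=0 B=9)
Step 8: pour(B -> A) -> (A=6 B=3)
Step 9: empty(A) -> (A=0 B=3)
Step 10: fill(B) -> (A=0 B=9)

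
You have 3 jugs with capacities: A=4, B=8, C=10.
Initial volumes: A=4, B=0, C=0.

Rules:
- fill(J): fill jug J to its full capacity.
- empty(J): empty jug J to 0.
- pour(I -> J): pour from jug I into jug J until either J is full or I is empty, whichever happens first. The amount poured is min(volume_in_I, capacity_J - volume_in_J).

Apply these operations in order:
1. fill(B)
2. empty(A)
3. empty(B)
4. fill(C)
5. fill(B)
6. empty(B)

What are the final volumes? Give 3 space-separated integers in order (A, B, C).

Step 1: fill(B) -> (A=4 B=8 C=0)
Step 2: empty(A) -> (A=0 B=8 C=0)
Step 3: empty(B) -> (A=0 B=0 C=0)
Step 4: fill(C) -> (A=0 B=0 C=10)
Step 5: fill(B) -> (A=0 B=8 C=10)
Step 6: empty(B) -> (A=0 B=0 C=10)

Answer: 0 0 10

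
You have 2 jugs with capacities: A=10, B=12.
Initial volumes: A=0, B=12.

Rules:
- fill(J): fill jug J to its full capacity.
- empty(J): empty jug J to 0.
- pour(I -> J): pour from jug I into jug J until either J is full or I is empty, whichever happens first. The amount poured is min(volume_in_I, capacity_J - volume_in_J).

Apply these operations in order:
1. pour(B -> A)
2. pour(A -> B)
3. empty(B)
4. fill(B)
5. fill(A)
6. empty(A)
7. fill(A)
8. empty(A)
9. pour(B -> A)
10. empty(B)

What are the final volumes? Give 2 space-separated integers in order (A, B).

Step 1: pour(B -> A) -> (A=10 B=2)
Step 2: pour(A -> B) -> (A=0 B=12)
Step 3: empty(B) -> (A=0 B=0)
Step 4: fill(B) -> (A=0 B=12)
Step 5: fill(A) -> (A=10 B=12)
Step 6: empty(A) -> (A=0 B=12)
Step 7: fill(A) -> (A=10 B=12)
Step 8: empty(A) -> (A=0 B=12)
Step 9: pour(B -> A) -> (A=10 B=2)
Step 10: empty(B) -> (A=10 B=0)

Answer: 10 0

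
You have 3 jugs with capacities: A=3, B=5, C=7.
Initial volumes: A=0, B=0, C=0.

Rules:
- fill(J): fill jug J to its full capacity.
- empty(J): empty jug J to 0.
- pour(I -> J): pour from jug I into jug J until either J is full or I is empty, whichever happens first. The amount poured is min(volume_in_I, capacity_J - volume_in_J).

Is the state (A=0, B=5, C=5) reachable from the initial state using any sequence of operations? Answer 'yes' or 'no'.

Answer: yes

Derivation:
BFS from (A=0, B=0, C=0):
  1. fill(B) -> (A=0 B=5 C=0)
  2. pour(B -> C) -> (A=0 B=0 C=5)
  3. fill(B) -> (A=0 B=5 C=5)
Target reached → yes.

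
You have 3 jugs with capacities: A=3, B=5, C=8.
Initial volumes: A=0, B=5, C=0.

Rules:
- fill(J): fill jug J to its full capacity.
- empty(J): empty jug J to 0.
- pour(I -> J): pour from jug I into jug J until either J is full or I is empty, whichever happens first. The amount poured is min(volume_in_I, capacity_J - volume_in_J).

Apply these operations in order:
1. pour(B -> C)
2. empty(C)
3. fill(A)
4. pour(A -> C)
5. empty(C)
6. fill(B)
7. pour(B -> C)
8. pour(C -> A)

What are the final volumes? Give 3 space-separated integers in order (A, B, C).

Step 1: pour(B -> C) -> (A=0 B=0 C=5)
Step 2: empty(C) -> (A=0 B=0 C=0)
Step 3: fill(A) -> (A=3 B=0 C=0)
Step 4: pour(A -> C) -> (A=0 B=0 C=3)
Step 5: empty(C) -> (A=0 B=0 C=0)
Step 6: fill(B) -> (A=0 B=5 C=0)
Step 7: pour(B -> C) -> (A=0 B=0 C=5)
Step 8: pour(C -> A) -> (A=3 B=0 C=2)

Answer: 3 0 2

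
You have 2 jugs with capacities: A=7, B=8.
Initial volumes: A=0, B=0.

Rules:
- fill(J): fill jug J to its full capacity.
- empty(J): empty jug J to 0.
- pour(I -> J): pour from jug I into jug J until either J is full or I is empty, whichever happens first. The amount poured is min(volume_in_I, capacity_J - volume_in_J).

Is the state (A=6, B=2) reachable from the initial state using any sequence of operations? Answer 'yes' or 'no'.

Answer: no

Derivation:
BFS explored all 30 reachable states.
Reachable set includes: (0,0), (0,1), (0,2), (0,3), (0,4), (0,5), (0,6), (0,7), (0,8), (1,0), (1,8), (2,0) ...
Target (A=6, B=2) not in reachable set → no.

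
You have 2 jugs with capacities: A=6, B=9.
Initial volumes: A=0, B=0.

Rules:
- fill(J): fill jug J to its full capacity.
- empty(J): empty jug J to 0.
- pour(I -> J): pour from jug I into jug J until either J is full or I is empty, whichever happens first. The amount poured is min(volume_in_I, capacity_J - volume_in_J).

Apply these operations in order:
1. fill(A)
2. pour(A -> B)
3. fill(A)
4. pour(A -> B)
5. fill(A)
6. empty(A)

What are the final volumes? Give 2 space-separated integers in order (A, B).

Answer: 0 9

Derivation:
Step 1: fill(A) -> (A=6 B=0)
Step 2: pour(A -> B) -> (A=0 B=6)
Step 3: fill(A) -> (A=6 B=6)
Step 4: pour(A -> B) -> (A=3 B=9)
Step 5: fill(A) -> (A=6 B=9)
Step 6: empty(A) -> (A=0 B=9)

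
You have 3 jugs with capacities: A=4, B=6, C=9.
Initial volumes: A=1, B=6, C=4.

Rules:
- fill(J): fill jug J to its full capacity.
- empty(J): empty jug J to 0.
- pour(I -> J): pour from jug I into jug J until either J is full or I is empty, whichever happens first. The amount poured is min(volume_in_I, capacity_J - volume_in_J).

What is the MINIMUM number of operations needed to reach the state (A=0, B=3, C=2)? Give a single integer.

BFS from (A=1, B=6, C=4). One shortest path:
  1. pour(B -> A) -> (A=4 B=3 C=4)
  2. pour(A -> C) -> (A=0 B=3 C=8)
  3. pour(B -> A) -> (A=3 B=0 C=8)
  4. pour(C -> B) -> (A=3 B=6 C=2)
  5. empty(B) -> (A=3 B=0 C=2)
  6. pour(A -> B) -> (A=0 B=3 C=2)
Reached target in 6 moves.

Answer: 6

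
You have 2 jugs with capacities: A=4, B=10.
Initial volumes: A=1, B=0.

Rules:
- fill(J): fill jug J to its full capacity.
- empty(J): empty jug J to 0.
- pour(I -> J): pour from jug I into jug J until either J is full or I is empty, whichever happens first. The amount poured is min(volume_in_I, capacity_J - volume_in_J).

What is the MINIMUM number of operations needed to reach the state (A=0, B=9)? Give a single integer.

BFS from (A=1, B=0). One shortest path:
  1. pour(A -> B) -> (A=0 B=1)
  2. fill(A) -> (A=4 B=1)
  3. pour(A -> B) -> (A=0 B=5)
  4. fill(A) -> (A=4 B=5)
  5. pour(A -> B) -> (A=0 B=9)
Reached target in 5 moves.

Answer: 5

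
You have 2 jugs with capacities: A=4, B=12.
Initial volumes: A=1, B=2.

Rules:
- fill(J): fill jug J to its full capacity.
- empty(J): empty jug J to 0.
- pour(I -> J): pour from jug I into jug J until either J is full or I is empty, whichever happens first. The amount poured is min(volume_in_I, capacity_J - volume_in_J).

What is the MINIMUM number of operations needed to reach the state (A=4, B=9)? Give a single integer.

Answer: 2

Derivation:
BFS from (A=1, B=2). One shortest path:
  1. fill(B) -> (A=1 B=12)
  2. pour(B -> A) -> (A=4 B=9)
Reached target in 2 moves.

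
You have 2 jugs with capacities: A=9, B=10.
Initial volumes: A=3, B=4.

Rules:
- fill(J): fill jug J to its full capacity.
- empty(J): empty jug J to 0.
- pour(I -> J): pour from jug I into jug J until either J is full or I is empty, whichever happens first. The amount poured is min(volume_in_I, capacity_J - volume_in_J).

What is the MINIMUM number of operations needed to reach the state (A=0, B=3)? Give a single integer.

BFS from (A=3, B=4). One shortest path:
  1. empty(B) -> (A=3 B=0)
  2. pour(A -> B) -> (A=0 B=3)
Reached target in 2 moves.

Answer: 2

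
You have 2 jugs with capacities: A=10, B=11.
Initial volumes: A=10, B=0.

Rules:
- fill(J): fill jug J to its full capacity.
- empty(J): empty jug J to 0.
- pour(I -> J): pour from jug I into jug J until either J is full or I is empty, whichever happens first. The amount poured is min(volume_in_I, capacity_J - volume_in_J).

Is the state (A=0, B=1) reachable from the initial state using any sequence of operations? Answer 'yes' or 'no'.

BFS from (A=10, B=0):
  1. empty(A) -> (A=0 B=0)
  2. fill(B) -> (A=0 B=11)
  3. pour(B -> A) -> (A=10 B=1)
  4. empty(A) -> (A=0 B=1)
Target reached → yes.

Answer: yes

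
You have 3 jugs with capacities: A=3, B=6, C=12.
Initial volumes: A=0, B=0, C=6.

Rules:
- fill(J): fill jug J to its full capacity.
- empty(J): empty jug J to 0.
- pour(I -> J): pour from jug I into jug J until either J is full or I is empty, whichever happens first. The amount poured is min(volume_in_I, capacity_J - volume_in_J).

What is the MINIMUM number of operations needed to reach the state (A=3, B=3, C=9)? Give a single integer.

Answer: 4

Derivation:
BFS from (A=0, B=0, C=6). One shortest path:
  1. fill(A) -> (A=3 B=0 C=6)
  2. fill(B) -> (A=3 B=6 C=6)
  3. pour(A -> C) -> (A=0 B=6 C=9)
  4. pour(B -> A) -> (A=3 B=3 C=9)
Reached target in 4 moves.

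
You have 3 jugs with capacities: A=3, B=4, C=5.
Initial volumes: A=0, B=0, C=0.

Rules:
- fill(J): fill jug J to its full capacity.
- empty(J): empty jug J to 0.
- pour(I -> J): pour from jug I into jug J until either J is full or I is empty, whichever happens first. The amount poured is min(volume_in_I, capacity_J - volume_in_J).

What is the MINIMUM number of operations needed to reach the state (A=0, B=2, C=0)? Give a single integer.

Answer: 4

Derivation:
BFS from (A=0, B=0, C=0). One shortest path:
  1. fill(C) -> (A=0 B=0 C=5)
  2. pour(C -> A) -> (A=3 B=0 C=2)
  3. empty(A) -> (A=0 B=0 C=2)
  4. pour(C -> B) -> (A=0 B=2 C=0)
Reached target in 4 moves.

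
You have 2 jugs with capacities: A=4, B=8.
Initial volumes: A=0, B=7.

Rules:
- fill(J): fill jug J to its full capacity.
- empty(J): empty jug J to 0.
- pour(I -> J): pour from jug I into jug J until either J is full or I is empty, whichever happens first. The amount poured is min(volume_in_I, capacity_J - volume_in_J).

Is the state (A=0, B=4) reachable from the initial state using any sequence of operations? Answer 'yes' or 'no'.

Answer: yes

Derivation:
BFS from (A=0, B=7):
  1. fill(A) -> (A=4 B=7)
  2. empty(B) -> (A=4 B=0)
  3. pour(A -> B) -> (A=0 B=4)
Target reached → yes.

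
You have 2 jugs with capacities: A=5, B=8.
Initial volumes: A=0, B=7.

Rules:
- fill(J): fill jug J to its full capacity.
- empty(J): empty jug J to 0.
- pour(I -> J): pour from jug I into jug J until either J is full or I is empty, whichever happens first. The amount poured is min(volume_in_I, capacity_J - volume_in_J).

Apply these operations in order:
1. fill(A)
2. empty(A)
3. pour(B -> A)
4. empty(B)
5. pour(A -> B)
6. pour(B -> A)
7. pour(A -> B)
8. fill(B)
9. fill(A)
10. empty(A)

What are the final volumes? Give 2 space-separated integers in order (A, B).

Answer: 0 8

Derivation:
Step 1: fill(A) -> (A=5 B=7)
Step 2: empty(A) -> (A=0 B=7)
Step 3: pour(B -> A) -> (A=5 B=2)
Step 4: empty(B) -> (A=5 B=0)
Step 5: pour(A -> B) -> (A=0 B=5)
Step 6: pour(B -> A) -> (A=5 B=0)
Step 7: pour(A -> B) -> (A=0 B=5)
Step 8: fill(B) -> (A=0 B=8)
Step 9: fill(A) -> (A=5 B=8)
Step 10: empty(A) -> (A=0 B=8)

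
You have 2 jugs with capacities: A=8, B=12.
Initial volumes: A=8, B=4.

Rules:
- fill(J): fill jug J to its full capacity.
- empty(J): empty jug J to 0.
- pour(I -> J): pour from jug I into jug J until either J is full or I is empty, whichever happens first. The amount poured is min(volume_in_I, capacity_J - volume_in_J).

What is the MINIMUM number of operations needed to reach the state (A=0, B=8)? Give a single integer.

Answer: 2

Derivation:
BFS from (A=8, B=4). One shortest path:
  1. empty(B) -> (A=8 B=0)
  2. pour(A -> B) -> (A=0 B=8)
Reached target in 2 moves.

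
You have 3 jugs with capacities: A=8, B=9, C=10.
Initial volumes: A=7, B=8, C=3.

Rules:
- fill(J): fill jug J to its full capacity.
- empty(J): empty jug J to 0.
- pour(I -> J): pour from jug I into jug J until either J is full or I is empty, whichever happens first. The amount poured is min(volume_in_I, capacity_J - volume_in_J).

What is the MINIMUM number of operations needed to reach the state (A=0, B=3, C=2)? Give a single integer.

Answer: 6

Derivation:
BFS from (A=7, B=8, C=3). One shortest path:
  1. empty(A) -> (A=0 B=8 C=3)
  2. empty(B) -> (A=0 B=0 C=3)
  3. pour(C -> B) -> (A=0 B=3 C=0)
  4. fill(C) -> (A=0 B=3 C=10)
  5. pour(C -> A) -> (A=8 B=3 C=2)
  6. empty(A) -> (A=0 B=3 C=2)
Reached target in 6 moves.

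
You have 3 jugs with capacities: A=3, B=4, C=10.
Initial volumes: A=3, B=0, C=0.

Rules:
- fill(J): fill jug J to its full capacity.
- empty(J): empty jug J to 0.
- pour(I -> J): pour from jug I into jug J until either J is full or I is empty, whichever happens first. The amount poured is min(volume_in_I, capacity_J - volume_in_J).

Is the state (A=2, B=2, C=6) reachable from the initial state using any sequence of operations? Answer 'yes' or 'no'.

Answer: no

Derivation:
BFS explored all 166 reachable states.
Reachable set includes: (0,0,0), (0,0,1), (0,0,2), (0,0,3), (0,0,4), (0,0,5), (0,0,6), (0,0,7), (0,0,8), (0,0,9), (0,0,10), (0,1,0) ...
Target (A=2, B=2, C=6) not in reachable set → no.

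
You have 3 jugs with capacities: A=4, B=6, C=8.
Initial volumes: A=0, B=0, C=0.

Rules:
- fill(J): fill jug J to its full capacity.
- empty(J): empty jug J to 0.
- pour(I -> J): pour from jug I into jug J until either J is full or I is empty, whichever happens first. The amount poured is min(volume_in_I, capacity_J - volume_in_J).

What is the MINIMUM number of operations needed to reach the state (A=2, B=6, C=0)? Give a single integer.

Answer: 3

Derivation:
BFS from (A=0, B=0, C=0). One shortest path:
  1. fill(C) -> (A=0 B=0 C=8)
  2. pour(C -> B) -> (A=0 B=6 C=2)
  3. pour(C -> A) -> (A=2 B=6 C=0)
Reached target in 3 moves.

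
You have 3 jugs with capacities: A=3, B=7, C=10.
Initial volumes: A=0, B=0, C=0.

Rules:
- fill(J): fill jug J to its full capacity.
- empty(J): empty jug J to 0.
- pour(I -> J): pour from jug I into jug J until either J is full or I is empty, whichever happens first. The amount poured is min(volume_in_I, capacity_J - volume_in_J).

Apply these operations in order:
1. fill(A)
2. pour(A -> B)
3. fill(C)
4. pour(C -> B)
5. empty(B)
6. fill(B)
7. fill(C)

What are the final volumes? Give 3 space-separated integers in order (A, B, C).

Step 1: fill(A) -> (A=3 B=0 C=0)
Step 2: pour(A -> B) -> (A=0 B=3 C=0)
Step 3: fill(C) -> (A=0 B=3 C=10)
Step 4: pour(C -> B) -> (A=0 B=7 C=6)
Step 5: empty(B) -> (A=0 B=0 C=6)
Step 6: fill(B) -> (A=0 B=7 C=6)
Step 7: fill(C) -> (A=0 B=7 C=10)

Answer: 0 7 10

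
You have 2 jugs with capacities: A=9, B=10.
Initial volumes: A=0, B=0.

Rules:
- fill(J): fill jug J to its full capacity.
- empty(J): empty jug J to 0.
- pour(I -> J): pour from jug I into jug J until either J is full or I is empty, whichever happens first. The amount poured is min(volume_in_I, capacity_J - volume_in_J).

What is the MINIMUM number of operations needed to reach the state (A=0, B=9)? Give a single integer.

Answer: 2

Derivation:
BFS from (A=0, B=0). One shortest path:
  1. fill(A) -> (A=9 B=0)
  2. pour(A -> B) -> (A=0 B=9)
Reached target in 2 moves.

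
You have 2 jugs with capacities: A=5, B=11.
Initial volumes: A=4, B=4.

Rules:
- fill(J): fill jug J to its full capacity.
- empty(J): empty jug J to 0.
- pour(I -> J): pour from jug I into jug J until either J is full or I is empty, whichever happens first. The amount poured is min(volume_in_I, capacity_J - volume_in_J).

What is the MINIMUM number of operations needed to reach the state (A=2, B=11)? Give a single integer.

Answer: 3

Derivation:
BFS from (A=4, B=4). One shortest path:
  1. pour(A -> B) -> (A=0 B=8)
  2. fill(A) -> (A=5 B=8)
  3. pour(A -> B) -> (A=2 B=11)
Reached target in 3 moves.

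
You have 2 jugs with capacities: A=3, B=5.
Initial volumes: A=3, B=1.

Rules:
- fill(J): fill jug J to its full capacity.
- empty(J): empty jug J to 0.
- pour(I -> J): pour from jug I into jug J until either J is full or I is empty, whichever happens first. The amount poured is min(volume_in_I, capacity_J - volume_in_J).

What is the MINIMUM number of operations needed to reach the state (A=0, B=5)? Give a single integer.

BFS from (A=3, B=1). One shortest path:
  1. empty(A) -> (A=0 B=1)
  2. fill(B) -> (A=0 B=5)
Reached target in 2 moves.

Answer: 2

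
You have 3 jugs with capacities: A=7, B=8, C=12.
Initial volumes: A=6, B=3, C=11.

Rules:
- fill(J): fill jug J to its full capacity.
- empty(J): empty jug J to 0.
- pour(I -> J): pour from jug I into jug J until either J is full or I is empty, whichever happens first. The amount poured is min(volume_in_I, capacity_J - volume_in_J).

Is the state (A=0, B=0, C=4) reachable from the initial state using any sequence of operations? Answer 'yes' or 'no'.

BFS from (A=6, B=3, C=11):
  1. empty(A) -> (A=0 B=3 C=11)
  2. empty(B) -> (A=0 B=0 C=11)
  3. pour(C -> A) -> (A=7 B=0 C=4)
  4. empty(A) -> (A=0 B=0 C=4)
Target reached → yes.

Answer: yes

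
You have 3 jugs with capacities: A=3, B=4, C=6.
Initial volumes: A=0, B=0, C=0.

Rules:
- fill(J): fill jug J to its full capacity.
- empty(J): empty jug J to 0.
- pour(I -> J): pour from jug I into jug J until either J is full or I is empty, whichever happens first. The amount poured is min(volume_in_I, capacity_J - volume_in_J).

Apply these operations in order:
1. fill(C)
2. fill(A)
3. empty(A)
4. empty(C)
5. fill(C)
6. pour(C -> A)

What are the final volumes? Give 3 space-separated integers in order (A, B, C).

Step 1: fill(C) -> (A=0 B=0 C=6)
Step 2: fill(A) -> (A=3 B=0 C=6)
Step 3: empty(A) -> (A=0 B=0 C=6)
Step 4: empty(C) -> (A=0 B=0 C=0)
Step 5: fill(C) -> (A=0 B=0 C=6)
Step 6: pour(C -> A) -> (A=3 B=0 C=3)

Answer: 3 0 3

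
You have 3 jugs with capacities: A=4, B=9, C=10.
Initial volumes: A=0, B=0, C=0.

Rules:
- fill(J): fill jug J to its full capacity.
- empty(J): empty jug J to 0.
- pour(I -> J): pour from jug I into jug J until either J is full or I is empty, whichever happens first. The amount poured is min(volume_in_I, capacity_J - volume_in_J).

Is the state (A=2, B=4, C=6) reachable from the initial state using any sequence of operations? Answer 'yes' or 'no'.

Answer: no

Derivation:
BFS explored all 334 reachable states.
Reachable set includes: (0,0,0), (0,0,1), (0,0,2), (0,0,3), (0,0,4), (0,0,5), (0,0,6), (0,0,7), (0,0,8), (0,0,9), (0,0,10), (0,1,0) ...
Target (A=2, B=4, C=6) not in reachable set → no.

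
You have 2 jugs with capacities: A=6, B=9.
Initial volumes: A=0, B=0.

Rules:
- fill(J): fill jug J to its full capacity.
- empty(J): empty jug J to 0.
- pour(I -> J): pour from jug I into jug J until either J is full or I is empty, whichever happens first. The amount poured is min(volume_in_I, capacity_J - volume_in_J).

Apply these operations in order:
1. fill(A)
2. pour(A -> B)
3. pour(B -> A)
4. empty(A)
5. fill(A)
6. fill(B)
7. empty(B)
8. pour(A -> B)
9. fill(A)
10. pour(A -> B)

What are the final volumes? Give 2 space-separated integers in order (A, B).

Answer: 3 9

Derivation:
Step 1: fill(A) -> (A=6 B=0)
Step 2: pour(A -> B) -> (A=0 B=6)
Step 3: pour(B -> A) -> (A=6 B=0)
Step 4: empty(A) -> (A=0 B=0)
Step 5: fill(A) -> (A=6 B=0)
Step 6: fill(B) -> (A=6 B=9)
Step 7: empty(B) -> (A=6 B=0)
Step 8: pour(A -> B) -> (A=0 B=6)
Step 9: fill(A) -> (A=6 B=6)
Step 10: pour(A -> B) -> (A=3 B=9)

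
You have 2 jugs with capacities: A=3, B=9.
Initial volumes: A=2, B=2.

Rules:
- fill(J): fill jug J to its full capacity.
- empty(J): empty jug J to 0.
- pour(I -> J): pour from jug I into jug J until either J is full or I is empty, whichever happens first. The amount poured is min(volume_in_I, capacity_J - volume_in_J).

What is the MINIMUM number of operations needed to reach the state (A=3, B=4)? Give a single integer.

BFS from (A=2, B=2). One shortest path:
  1. pour(A -> B) -> (A=0 B=4)
  2. fill(A) -> (A=3 B=4)
Reached target in 2 moves.

Answer: 2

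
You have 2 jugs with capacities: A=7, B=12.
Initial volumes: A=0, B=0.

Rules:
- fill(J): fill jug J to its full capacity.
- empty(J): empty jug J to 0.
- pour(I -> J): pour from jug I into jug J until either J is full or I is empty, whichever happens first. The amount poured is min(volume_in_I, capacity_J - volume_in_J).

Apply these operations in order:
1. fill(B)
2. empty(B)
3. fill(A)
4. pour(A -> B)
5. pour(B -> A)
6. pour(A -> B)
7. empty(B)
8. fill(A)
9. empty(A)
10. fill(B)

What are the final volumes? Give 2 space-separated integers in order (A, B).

Answer: 0 12

Derivation:
Step 1: fill(B) -> (A=0 B=12)
Step 2: empty(B) -> (A=0 B=0)
Step 3: fill(A) -> (A=7 B=0)
Step 4: pour(A -> B) -> (A=0 B=7)
Step 5: pour(B -> A) -> (A=7 B=0)
Step 6: pour(A -> B) -> (A=0 B=7)
Step 7: empty(B) -> (A=0 B=0)
Step 8: fill(A) -> (A=7 B=0)
Step 9: empty(A) -> (A=0 B=0)
Step 10: fill(B) -> (A=0 B=12)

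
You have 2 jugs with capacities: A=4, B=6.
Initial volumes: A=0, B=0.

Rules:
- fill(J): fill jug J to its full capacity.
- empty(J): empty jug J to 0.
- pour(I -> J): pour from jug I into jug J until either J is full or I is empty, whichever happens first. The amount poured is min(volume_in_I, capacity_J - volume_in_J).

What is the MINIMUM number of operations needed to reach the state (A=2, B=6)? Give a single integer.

BFS from (A=0, B=0). One shortest path:
  1. fill(A) -> (A=4 B=0)
  2. pour(A -> B) -> (A=0 B=4)
  3. fill(A) -> (A=4 B=4)
  4. pour(A -> B) -> (A=2 B=6)
Reached target in 4 moves.

Answer: 4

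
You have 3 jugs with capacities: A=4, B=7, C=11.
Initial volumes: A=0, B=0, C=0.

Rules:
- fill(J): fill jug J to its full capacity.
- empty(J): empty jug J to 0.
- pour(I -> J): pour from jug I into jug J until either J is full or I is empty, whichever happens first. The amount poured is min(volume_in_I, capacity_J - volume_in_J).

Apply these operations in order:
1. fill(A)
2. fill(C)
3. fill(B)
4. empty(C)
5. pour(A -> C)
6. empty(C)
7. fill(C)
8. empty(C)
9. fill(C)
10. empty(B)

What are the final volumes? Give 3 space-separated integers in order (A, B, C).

Answer: 0 0 11

Derivation:
Step 1: fill(A) -> (A=4 B=0 C=0)
Step 2: fill(C) -> (A=4 B=0 C=11)
Step 3: fill(B) -> (A=4 B=7 C=11)
Step 4: empty(C) -> (A=4 B=7 C=0)
Step 5: pour(A -> C) -> (A=0 B=7 C=4)
Step 6: empty(C) -> (A=0 B=7 C=0)
Step 7: fill(C) -> (A=0 B=7 C=11)
Step 8: empty(C) -> (A=0 B=7 C=0)
Step 9: fill(C) -> (A=0 B=7 C=11)
Step 10: empty(B) -> (A=0 B=0 C=11)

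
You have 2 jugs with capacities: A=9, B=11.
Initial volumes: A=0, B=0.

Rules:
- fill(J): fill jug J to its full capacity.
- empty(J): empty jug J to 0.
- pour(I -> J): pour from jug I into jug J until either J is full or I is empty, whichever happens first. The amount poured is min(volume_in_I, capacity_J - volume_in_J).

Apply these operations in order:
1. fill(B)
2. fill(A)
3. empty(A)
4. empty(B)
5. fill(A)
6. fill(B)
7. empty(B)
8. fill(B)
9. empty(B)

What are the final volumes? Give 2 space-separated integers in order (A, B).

Step 1: fill(B) -> (A=0 B=11)
Step 2: fill(A) -> (A=9 B=11)
Step 3: empty(A) -> (A=0 B=11)
Step 4: empty(B) -> (A=0 B=0)
Step 5: fill(A) -> (A=9 B=0)
Step 6: fill(B) -> (A=9 B=11)
Step 7: empty(B) -> (A=9 B=0)
Step 8: fill(B) -> (A=9 B=11)
Step 9: empty(B) -> (A=9 B=0)

Answer: 9 0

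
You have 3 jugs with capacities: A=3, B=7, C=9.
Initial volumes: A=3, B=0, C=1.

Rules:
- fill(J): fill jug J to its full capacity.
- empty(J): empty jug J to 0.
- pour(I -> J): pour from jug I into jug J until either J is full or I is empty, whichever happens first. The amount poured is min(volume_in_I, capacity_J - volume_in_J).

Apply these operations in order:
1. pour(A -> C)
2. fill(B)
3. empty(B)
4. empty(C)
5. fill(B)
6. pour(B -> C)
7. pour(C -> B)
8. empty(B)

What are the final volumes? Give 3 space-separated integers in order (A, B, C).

Step 1: pour(A -> C) -> (A=0 B=0 C=4)
Step 2: fill(B) -> (A=0 B=7 C=4)
Step 3: empty(B) -> (A=0 B=0 C=4)
Step 4: empty(C) -> (A=0 B=0 C=0)
Step 5: fill(B) -> (A=0 B=7 C=0)
Step 6: pour(B -> C) -> (A=0 B=0 C=7)
Step 7: pour(C -> B) -> (A=0 B=7 C=0)
Step 8: empty(B) -> (A=0 B=0 C=0)

Answer: 0 0 0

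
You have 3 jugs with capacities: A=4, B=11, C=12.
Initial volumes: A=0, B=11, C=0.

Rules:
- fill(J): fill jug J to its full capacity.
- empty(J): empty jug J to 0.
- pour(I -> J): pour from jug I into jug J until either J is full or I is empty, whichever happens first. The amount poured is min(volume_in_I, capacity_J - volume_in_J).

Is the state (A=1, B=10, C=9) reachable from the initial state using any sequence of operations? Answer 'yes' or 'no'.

BFS explored all 450 reachable states.
Reachable set includes: (0,0,0), (0,0,1), (0,0,2), (0,0,3), (0,0,4), (0,0,5), (0,0,6), (0,0,7), (0,0,8), (0,0,9), (0,0,10), (0,0,11) ...
Target (A=1, B=10, C=9) not in reachable set → no.

Answer: no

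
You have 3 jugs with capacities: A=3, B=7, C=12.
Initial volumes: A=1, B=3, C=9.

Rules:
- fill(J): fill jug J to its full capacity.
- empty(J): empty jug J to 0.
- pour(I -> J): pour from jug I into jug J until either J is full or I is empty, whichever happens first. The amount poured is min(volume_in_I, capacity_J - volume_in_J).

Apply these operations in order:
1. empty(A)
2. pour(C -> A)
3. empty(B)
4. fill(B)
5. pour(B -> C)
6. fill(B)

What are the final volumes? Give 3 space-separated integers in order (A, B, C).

Answer: 3 7 12

Derivation:
Step 1: empty(A) -> (A=0 B=3 C=9)
Step 2: pour(C -> A) -> (A=3 B=3 C=6)
Step 3: empty(B) -> (A=3 B=0 C=6)
Step 4: fill(B) -> (A=3 B=7 C=6)
Step 5: pour(B -> C) -> (A=3 B=1 C=12)
Step 6: fill(B) -> (A=3 B=7 C=12)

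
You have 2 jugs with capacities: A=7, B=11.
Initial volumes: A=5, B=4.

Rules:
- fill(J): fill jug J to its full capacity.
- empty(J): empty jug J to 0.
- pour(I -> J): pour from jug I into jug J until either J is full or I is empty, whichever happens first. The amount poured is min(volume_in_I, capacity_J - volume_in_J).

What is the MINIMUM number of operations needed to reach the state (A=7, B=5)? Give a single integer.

BFS from (A=5, B=4). One shortest path:
  1. empty(B) -> (A=5 B=0)
  2. pour(A -> B) -> (A=0 B=5)
  3. fill(A) -> (A=7 B=5)
Reached target in 3 moves.

Answer: 3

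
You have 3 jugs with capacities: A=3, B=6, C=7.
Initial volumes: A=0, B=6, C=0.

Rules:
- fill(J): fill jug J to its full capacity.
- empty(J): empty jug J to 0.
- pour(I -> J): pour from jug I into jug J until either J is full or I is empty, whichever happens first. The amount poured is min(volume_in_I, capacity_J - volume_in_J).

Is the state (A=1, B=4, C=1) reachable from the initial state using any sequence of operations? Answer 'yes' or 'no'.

Answer: no

Derivation:
BFS explored all 164 reachable states.
Reachable set includes: (0,0,0), (0,0,1), (0,0,2), (0,0,3), (0,0,4), (0,0,5), (0,0,6), (0,0,7), (0,1,0), (0,1,1), (0,1,2), (0,1,3) ...
Target (A=1, B=4, C=1) not in reachable set → no.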